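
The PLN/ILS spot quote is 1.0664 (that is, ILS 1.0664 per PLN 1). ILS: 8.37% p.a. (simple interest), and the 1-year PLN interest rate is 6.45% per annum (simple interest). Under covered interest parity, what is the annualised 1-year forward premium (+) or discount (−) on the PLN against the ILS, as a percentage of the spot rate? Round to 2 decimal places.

T = 1 year.
No-arbitrage forward: 1.0664 × 1.083700 / 1.064500 = 1.0856343 ILS/PLN.
Annualised premium = (F − S)/S × (1/T) = (1.0856343 − 1.0664)/1.0664 ÷ 1 = 1.80%.

+1.80%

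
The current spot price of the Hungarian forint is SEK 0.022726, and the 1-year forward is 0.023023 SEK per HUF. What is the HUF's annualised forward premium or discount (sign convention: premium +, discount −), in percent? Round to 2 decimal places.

+1.31%

T = 1 year.
Period premium: (0.023023 − 0.022726)/0.022726 = 0.0130687.
Per annum: 0.0130687 / 1 = 0.013069 = 1.31%.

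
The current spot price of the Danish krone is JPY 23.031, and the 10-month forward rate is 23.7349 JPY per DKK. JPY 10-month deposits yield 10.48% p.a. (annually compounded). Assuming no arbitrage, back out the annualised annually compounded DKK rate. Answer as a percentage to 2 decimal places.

T = 10/12 years.
CIP gives F = S · g_JPY/g_DKK, so g_JPY/g_DKK = 23.7349/23.031 = 1.0305632.
The JPY side grows by (1 + 0.1048)^(10/12) = 1.0866001.
That pins the DKK growth at 1.054375.
r = 1.054375^(12/10) − 1 = 0.065600 → 6.56%.

6.56%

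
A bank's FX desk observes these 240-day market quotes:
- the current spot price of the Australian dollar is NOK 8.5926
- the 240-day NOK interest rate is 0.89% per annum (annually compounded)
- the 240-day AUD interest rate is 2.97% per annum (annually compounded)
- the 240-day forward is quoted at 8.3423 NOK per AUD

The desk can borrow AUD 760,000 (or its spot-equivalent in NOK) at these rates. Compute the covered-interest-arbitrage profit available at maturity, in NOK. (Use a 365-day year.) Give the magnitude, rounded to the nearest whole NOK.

NOK 105,192

T = 240/365 years.
Keep in AUD, deliver into the forward: 760,000·1.019430749·8.3423 = NOK 6,463,341.82.
Swap to NOK now, deposit: 760,000·8.5926·1.005843172 = NOK 6,568,534.11.
The quoted forward undervalues AUD, so borrow AUD, convert to NOK at spot, deposit the NOK at 0.89%, and buy AUD forward at 8.3423 to cover the loan.
Arbitrage profit = |6,463,341.82 − 6,568,534.11| = NOK 105,192.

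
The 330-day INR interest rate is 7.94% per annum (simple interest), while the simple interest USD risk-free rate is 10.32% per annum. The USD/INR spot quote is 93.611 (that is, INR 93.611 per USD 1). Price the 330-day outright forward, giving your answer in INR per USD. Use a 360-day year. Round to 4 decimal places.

T = 330/360 years.
Growth of 1 INR over T: 1 + 0.0794×330/360 = 1.07278333.
Growth of 1 USD over T: 1 + 0.1032×330/360 = 1.094600.
So F = 93.611 × 1.07278333 / 1.094600 = 91.745222 (INR/USD).

91.7452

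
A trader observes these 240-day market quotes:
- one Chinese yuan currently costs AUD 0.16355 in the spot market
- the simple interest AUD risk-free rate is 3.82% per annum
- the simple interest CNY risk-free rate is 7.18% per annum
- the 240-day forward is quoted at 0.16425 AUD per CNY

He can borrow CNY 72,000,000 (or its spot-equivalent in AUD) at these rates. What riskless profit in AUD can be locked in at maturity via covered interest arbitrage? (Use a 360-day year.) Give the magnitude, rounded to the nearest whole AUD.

AUD 316,586

T = 240/360 years.
Keep in CNY, deliver into the forward: 72,000,000·1.0478666667·0.16425 = AUD 12,392,071.20.
Swap to AUD now, deposit: 72,000,000·0.16355·1.0254666667 = AUD 12,075,485.28.
The quoted forward overvalues CNY, so borrow AUD, buy CNY at spot, deposit the CNY at 7.18%, and sell the proceeds forward at 0.16425.
The gap between the two covered legs is AUD 316,586.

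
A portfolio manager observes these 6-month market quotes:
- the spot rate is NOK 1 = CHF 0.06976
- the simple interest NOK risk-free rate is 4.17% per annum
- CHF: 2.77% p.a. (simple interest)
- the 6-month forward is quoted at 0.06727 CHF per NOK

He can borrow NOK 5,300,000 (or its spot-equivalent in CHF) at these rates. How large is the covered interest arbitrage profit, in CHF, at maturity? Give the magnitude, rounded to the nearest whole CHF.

CHF 10,884

T = 6/12 years.
Route A — deposit NOK, sell forward: 5,300,000 × 1.020850 × 0.06727 = CHF 363,964.67.
Route B — convert at spot, deposit CHF: 5,300,000 × 0.06976 × 1.013850 = CHF 374,848.73.
The quoted forward undervalues NOK, so borrow NOK, convert to CHF at spot, deposit the CHF at 2.77%, and buy NOK forward at 0.06727 to cover the loan.
Arbitrage profit = |363,964.67 − 374,848.73| = CHF 10,884.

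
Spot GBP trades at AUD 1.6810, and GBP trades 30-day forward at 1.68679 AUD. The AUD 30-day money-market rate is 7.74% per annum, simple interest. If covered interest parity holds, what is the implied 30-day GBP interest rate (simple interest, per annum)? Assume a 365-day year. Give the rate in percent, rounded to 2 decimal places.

3.54%

T = 30/365 years.
F/S = 1.68679/1.681 = 1.0034444 = (growth of AUD) / (growth of GBP).
The AUD side grows by 1 + 0.0774×30/365 = 1.0063616.
So the GBP growth factor = 1.0029072.
(1.0029072 − 1)/T = 0.035371, i.e. 3.54%.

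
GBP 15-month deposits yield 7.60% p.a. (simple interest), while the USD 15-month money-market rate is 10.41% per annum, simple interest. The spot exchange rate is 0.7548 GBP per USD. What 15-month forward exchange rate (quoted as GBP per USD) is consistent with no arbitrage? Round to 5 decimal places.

0.73134

T = 15/12 years.
Growth of 1 GBP over T: 1 + 0.0760×15/12 = 1.095000.
USD growth factor: 1 + 0.1041×15/12 = 1.130125.
So F = 0.7548 × 1.095000 / 1.130125 = 0.7313403 (GBP/USD).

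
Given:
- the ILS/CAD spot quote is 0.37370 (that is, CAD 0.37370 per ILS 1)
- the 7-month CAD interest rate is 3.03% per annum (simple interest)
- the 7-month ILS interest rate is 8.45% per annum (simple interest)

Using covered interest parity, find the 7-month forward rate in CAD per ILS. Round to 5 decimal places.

T = 7/12 years.
CAD growth factor: 1 + 0.0303×7/12 = 1.017675.
ILS accumulates by 1 + 0.0845×7/12 = 1.0492917.
Forward (CAD per ILS) = 0.3737 × 1.017675 / 1.0492917 = 0.3624399.

0.36244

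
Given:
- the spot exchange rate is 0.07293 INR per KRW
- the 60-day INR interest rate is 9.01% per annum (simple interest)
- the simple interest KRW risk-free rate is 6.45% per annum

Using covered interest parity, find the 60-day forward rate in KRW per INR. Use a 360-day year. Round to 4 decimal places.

T = 60/360 years.
Growth of 1 INR over T: 1 + 0.0901×60/360 = 1.01501667.
KRW accumulates by 1 + 0.0645×60/360 = 1.010750.
So F = 0.07293 × 1.01501667 / 1.010750 = 0.073237859 (INR/KRW).
Invert for KRW per INR: 1 / 0.073237859 = 13.6541.

13.6541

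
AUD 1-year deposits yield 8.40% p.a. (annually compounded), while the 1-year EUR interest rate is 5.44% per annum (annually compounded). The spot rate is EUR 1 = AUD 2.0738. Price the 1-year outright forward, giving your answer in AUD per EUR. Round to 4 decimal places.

2.1320

T = 1 year.
AUD accumulates by (1 + 0.0840)^1 = 1.084000.
EUR accumulates by (1 + 0.0544)^1 = 1.054400.
Forward (AUD per EUR) = 2.0738 × 1.084000 / 1.054400 = 2.132017.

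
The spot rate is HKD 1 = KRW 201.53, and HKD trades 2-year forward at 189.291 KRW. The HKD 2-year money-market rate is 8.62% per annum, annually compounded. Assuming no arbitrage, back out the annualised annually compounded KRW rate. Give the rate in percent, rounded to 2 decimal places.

T = 2 years.
F/S = 189.291/201.53 = 0.9392696 = (growth of KRW) / (growth of HKD).
The HKD side grows by (1 + 0.0862)^2 = 1.1798304.
Hence g_KRW = 1.1081788.
r = 1.1081788^(1/2) − 1 = 0.052701 → 5.27%.

5.27%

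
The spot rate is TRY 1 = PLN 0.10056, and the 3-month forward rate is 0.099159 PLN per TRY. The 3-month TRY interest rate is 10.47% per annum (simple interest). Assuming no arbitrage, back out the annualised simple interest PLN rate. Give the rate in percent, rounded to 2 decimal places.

4.75%

T = 3/12 years.
CIP gives F = S · g_PLN/g_TRY, so g_PLN/g_TRY = 0.099159/0.10056 = 0.9860680.
The TRY side grows by 1 + 0.1047×3/12 = 1.026175.
Hence g_PLN = 1.0118783.
r = (1.0118783 − 1)/(3/12) = 0.047513 → 4.75%.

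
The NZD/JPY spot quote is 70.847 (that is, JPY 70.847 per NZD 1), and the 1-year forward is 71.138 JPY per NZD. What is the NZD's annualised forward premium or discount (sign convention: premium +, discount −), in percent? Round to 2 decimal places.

T = 1 year.
(F − S)/S = (71.138 − 70.847)/70.847 = 0.0041074.
×(1/T) gives 0.41% p.a.

+0.41%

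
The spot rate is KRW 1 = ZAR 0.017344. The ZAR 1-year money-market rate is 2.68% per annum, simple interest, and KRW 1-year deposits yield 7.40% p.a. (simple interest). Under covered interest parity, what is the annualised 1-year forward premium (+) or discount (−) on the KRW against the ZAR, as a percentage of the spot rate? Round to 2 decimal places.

-4.39%

T = 1 year.
F = S · g_ZAR/g_KRW = 0.017344 × 1.026800/1.074000 = 0.016581768.
Annualised premium = (F − S)/S × (1/T) = (0.016581768 − 0.017344)/0.017344 ÷ 1 = -4.39%.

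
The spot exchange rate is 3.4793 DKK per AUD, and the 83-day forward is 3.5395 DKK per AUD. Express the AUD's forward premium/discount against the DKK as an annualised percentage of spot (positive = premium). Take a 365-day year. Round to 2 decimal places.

+7.61%

T = 83/365 years.
Period premium: (3.5395 − 3.4793)/3.4793 = 0.0173023.
×(1/T) gives 7.61% p.a.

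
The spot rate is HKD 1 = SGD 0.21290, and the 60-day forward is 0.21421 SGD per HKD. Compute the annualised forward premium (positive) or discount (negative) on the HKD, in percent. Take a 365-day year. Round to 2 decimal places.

+3.74%

T = 60/365 years.
Period premium: (0.21421 − 0.2129)/0.2129 = 0.0061531.
×(1/T) gives 3.74% p.a.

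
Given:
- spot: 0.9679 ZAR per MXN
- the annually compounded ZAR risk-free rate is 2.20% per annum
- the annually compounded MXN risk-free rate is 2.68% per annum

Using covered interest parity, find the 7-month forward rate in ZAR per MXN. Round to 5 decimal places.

0.96526

T = 7/12 years.
ZAR accumulates by (1 + 0.0220)^(7/12) = 1.0127751.
MXN accumulates by (1 + 0.0268)^(7/12) = 1.0155471.
So F = 0.9679 × 1.0127751 / 1.0155471 = 0.9652581 (ZAR/MXN).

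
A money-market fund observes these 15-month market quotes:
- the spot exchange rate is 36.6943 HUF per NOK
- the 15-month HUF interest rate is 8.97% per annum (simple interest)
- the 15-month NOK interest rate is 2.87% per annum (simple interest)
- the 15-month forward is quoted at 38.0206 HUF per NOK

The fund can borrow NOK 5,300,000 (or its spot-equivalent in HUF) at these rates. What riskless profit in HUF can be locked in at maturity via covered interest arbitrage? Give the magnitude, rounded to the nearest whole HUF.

T = 15/12 years.
Invest the NOK and cover forward: 5,300,000 × 1.035875 × 38.0206 = HUF 208,738,321.83.
Convert at spot and invest in HUF: 5,300,000 × 36.6943 × 1.112125 = HUF 216,285,836.45.
The quoted forward undervalues NOK, so borrow NOK, convert to HUF at spot, deposit the HUF at 8.97%, and buy NOK forward at 38.0206 to cover the loan.
Arbitrage profit = |208,738,321.83 − 216,285,836.45| = HUF 7,547,515.

HUF 7,547,515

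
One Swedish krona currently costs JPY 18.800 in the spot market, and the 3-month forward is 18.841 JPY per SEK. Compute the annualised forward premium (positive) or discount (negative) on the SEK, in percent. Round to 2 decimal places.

+0.87%

T = 3/12 years.
Period premium: (18.841 − 18.8)/18.8 = 0.0021809.
×(1/T) gives 0.87% p.a.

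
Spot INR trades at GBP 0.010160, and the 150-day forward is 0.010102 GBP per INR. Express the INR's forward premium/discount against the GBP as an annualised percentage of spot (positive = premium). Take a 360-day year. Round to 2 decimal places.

T = 150/360 years.
INR trades forward at -0.57087% vs spot over the period.
Per annum: -0.0057087 / (150/360) = -0.013701 = -1.37%.

-1.37%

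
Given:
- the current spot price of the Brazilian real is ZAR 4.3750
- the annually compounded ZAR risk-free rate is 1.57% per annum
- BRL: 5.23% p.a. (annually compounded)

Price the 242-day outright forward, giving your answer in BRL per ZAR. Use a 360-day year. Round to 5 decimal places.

T = 242/360 years.
ZAR accumulates by (1 + 0.0157)^(242/360) = 1.0105269.
BRL accumulates by (1 + 0.0523)^(242/360) = 1.0348626.
So F = 4.375 × 1.0105269 / 1.0348626 = 4.272118 (ZAR/BRL).
Quoted the other way: 1/4.272118 = 0.23408 BRL per ZAR.

0.23408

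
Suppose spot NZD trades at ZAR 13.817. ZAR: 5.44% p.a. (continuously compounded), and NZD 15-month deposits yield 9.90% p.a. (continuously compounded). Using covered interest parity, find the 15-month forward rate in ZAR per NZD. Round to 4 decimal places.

13.0678

T = 15/12 years.
ZAR accumulates by e^(0.0544×15/12) = 1.07036531.
Growth of 1 NZD over T: e^(0.0990×15/12) = 1.1317329.
Forward (ZAR per NZD) = 13.817 × 1.07036531 / 1.1317329 = 13.067781.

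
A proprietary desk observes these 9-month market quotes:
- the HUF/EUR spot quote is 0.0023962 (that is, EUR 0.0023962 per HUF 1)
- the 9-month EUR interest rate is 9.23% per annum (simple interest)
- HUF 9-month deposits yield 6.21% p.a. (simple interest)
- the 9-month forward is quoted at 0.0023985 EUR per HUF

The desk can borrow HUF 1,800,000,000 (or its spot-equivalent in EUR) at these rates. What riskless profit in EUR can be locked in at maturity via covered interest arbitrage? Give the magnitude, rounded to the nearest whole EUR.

T = 9/12 years.
Keep in HUF, deliver into the forward: 1,800,000,000·1.046575·0.0023985 = EUR 4,518,378.25.
Swap to EUR now, deposit: 1,800,000,000·0.0023962·1.069225 = EUR 4,611,738.50.
The quoted forward undervalues HUF, so borrow HUF, convert to EUR at spot, deposit the EUR at 9.23%, and buy HUF forward at 0.0023985 to cover the loan.
Profit = 4,611,738.50 − 4,518,378.25 = EUR 93,360.

EUR 93,360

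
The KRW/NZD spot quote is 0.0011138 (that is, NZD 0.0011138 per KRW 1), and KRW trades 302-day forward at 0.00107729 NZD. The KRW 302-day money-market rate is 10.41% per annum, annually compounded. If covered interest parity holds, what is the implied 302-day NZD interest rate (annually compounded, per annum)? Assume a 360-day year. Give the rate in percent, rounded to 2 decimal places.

T = 302/360 years.
CIP gives F = S · g_NZD/g_KRW, so g_NZD/g_KRW = 0.00107729/0.0011138 = 0.9672203.
The KRW side grows by (1 + 0.1041)^(302/360) = 1.086624.
Hence g_NZD = 1.0510048.
Annualise: 1.0510048^(360/302) − 1 = 0.061094 = 6.11%.

6.11%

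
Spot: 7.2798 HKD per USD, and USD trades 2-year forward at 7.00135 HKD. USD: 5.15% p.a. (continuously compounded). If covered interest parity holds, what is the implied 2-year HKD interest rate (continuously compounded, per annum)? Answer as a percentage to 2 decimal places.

3.20%

T = 2 years.
CIP gives F = S · g_HKD/g_USD, so g_HKD/g_USD = 7.00135/7.2798 = 0.9617503.
The USD side grows by e^(0.0515×2) = 1.1084914.
Hence g_HKD = 1.0660919.
r = ln(1.0660919)/2 = 0.032000 → 3.20%.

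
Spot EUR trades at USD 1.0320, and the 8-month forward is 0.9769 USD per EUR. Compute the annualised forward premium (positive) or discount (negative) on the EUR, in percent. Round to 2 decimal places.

-8.01%

T = 8/12 years.
EUR trades forward at -5.33915% vs spot over the period.
×(1/T) gives -8.01% p.a.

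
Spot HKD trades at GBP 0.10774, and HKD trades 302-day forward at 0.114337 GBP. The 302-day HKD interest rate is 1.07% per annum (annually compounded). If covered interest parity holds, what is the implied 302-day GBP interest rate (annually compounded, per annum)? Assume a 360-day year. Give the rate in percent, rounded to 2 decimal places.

T = 302/360 years.
By CIP, F/S equals the GBP-to-HKD growth ratio: 0.114337/0.10774 = 1.0612307.
The HKD side grows by (1 + 0.0107)^(302/360) = 1.0089684.
So the GBP growth factor = 1.0707482.
r = 1.0707482^(360/302) − 1 = 0.084898 → 8.49%.

8.49%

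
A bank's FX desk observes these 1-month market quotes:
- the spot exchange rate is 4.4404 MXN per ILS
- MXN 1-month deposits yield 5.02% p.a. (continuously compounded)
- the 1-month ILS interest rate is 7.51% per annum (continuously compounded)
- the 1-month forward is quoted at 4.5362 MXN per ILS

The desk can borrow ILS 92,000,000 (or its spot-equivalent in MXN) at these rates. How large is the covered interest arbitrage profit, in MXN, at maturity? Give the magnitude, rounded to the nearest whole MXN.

MXN 9,721,041

T = 1/12 years.
Keep in ILS, deliver into the forward: 92,000,000·1.00627795762·4.5362 = MXN 419,950,382.56.
Swap to MXN now, deposit: 92,000,000·4.4404·1.00419209569 = MXN 410,229,341.52.
The quoted forward overvalues ILS, so borrow MXN, buy ILS at spot, deposit the ILS at 7.51%, and sell the proceeds forward at 4.5362.
Profit = 419,950,382.56 − 410,229,341.52 = MXN 9,721,041.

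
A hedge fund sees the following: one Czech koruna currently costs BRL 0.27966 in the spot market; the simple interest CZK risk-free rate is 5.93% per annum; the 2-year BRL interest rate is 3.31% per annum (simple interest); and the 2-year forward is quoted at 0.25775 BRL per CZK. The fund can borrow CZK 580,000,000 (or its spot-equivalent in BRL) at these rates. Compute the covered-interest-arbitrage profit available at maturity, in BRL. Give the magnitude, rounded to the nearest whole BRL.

T = 2 years.
Route A — deposit CZK, sell forward: 580,000,000 × 1.118600 × 0.25775 = BRL 167,225,107.00.
Route B — convert at spot, deposit BRL: 580,000,000 × 0.27966 × 1.066200 = BRL 172,940,625.36.
The quoted forward undervalues CZK, so borrow CZK, convert to BRL at spot, deposit the BRL at 3.31%, and buy CZK forward at 0.25775 to cover the loan.
The gap between the two covered legs is BRL 5,715,518.

BRL 5,715,518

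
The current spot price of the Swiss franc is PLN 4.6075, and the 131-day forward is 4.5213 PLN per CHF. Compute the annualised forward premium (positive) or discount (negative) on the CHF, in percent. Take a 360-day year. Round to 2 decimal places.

-5.14%

T = 131/360 years.
CHF trades forward at -1.87086% vs spot over the period.
Per annum: -0.0187086 / (131/360) = -0.051413 = -5.14%.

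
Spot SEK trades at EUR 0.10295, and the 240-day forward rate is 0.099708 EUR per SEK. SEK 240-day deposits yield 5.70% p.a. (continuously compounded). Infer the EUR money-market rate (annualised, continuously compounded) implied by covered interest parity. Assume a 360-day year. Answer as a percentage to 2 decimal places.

T = 240/360 years.
F/S = 0.099708/0.10295 = 0.9685090 = (growth of EUR) / (growth of SEK).
The SEK side grows by e^(0.0570×240/360) = 1.0387312.
So the EUR growth factor = 1.0060205.
Take logs: ln 1.0060205 / (240/360) = 0.009004, so 0.90%.

0.90%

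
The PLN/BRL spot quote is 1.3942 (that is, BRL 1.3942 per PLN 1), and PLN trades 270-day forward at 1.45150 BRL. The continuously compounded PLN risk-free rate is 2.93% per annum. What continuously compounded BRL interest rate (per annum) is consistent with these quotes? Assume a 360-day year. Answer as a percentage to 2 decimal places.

T = 270/360 years.
By CIP, F/S equals the BRL-to-PLN growth ratio: 1.4515/1.3942 = 1.0410988.
PLN growth factor: e^(0.0293×270/360) = 1.0222182.
Hence g_BRL = 1.0642301.
Take logs: ln 1.0642301 / (270/360) = 0.083002, so 8.30%.

8.30%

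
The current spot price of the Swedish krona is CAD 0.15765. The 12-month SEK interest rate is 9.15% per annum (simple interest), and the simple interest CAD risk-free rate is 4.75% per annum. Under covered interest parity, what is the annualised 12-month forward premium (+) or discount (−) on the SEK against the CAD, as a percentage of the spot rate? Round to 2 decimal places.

T = 1 year.
CIP forward (CAD per SEK) = 0.15765 × 1.047500/1.091500 = 0.15129489.
(F − S)/S ÷ T = (0.15129489 − 0.15765)/0.15765/1 = -0.040312 → -4.03%.

-4.03%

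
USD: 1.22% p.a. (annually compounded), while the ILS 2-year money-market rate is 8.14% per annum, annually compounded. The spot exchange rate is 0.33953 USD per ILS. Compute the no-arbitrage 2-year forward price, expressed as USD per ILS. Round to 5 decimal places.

T = 2 years.
Growth of 1 USD over T: (1 + 0.0122)^2 = 1.0245488.
Growth of 1 ILS over T: (1 + 0.0814)^2 = 1.169426.
CIP: F = S · (grow USD)/(grow ILS) = 0.33953 × 1.0245488/1.169426 = 0.2974665 USD per ILS.

0.29747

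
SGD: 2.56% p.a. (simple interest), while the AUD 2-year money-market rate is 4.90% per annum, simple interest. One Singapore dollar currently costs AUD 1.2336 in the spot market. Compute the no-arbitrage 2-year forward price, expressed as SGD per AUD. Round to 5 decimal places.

T = 2 years.
AUD growth factor: 1 + 0.0490×2 = 1.098000.
Growth of 1 SGD over T: 1 + 0.0256×2 = 1.051200.
So F = 1.2336 × 1.098000 / 1.051200 = 1.288521 (AUD/SGD).
Quoted the other way: 1/1.288521 = 0.77608 SGD per AUD.

0.77608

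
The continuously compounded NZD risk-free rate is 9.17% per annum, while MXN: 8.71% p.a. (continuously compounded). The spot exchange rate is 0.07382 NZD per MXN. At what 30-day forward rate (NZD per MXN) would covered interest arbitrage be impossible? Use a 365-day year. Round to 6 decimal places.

T = 30/365 years.
Growth of 1 NZD over T: e^(0.0917×30/365) = 1.0075655.
MXN accumulates by e^(0.0871×30/365) = 1.0071846.
CIP: F = S · (grow NZD)/(grow MXN) = 0.07382 × 1.0075655/1.0071846 = 0.07384792 NZD per MXN.

0.073848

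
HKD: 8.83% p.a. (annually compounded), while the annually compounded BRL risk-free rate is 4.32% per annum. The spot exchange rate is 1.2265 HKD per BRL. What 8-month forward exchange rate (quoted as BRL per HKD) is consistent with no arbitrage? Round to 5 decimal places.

0.79264

T = 8/12 years.
Growth of 1 HKD over T: (1 + 0.0883)^(8/12) = 1.0580327.
BRL growth factor: (1 + 0.0432)^(8/12) = 1.0285965.
So F = 1.2265 × 1.0580327 / 1.0285965 = 1.261600 (HKD/BRL).
Quoted the other way: 1/1.261600 = 0.79264 BRL per HKD.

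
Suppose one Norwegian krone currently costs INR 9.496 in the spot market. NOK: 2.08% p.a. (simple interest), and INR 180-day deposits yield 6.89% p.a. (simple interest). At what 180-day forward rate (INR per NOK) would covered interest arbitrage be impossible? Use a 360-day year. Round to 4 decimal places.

9.7220

T = 180/360 years.
INR accumulates by 1 + 0.0689×180/360 = 1.034450.
NOK growth factor: 1 + 0.0208×180/360 = 1.010400.
Forward (INR per NOK) = 9.496 × 1.034450 / 1.010400 = 9.722028.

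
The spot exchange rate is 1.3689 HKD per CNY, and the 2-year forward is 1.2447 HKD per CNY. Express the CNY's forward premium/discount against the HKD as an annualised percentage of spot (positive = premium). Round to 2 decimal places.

-4.54%

T = 2 years.
CNY trades forward at -9.07298% vs spot over the period.
×(1/T) gives -4.54% p.a.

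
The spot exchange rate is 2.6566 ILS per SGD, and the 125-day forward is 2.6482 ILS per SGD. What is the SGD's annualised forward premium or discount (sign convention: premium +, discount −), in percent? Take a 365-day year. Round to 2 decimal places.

T = 125/365 years.
(F − S)/S = (2.6482 − 2.6566)/2.6566 = -0.0031619.
×(1/T) gives -0.92% p.a.

-0.92%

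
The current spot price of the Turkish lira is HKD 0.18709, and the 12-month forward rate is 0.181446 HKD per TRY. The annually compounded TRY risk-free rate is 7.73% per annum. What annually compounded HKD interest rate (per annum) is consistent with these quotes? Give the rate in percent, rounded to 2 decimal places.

4.48%

T = 1 year.
By CIP, F/S equals the HKD-to-TRY growth ratio: 0.181446/0.18709 = 0.9698327.
TRY growth factor: (1 + 0.0773)^1 = 1.077300.
Hence g_HKD = 1.0448008.
Annualise: 1.0448008^(1/1) − 1 = 0.044801 = 4.48%.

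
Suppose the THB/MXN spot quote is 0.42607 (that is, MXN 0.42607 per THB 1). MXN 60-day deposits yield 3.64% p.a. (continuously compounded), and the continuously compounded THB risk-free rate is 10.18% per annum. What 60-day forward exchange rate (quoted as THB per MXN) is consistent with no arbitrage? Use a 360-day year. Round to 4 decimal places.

T = 60/360 years.
MXN accumulates by e^(0.0364×60/360) = 1.0060851.
THB growth factor: e^(0.1018×60/360) = 1.0171114.
Forward (MXN per THB) = 0.42607 × 1.0060851 / 1.0171114 = 0.4214511.
Invert for THB per MXN: 1 / 0.4214511 = 2.3728.

2.3728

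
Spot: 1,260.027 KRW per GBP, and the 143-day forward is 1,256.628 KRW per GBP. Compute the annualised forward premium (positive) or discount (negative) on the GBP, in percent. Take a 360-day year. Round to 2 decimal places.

-0.68%

T = 143/360 years.
(F − S)/S = (1256.628 − 1260.027)/1260.027 = -0.0026976.
×(1/T) gives -0.68% p.a.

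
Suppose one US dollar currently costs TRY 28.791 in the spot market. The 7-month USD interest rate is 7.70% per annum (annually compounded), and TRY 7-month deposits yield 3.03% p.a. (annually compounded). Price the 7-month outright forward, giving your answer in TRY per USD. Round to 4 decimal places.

28.0560

T = 7/12 years.
TRY accumulates by (1 + 0.0303)^(7/12) = 1.01756499.
USD growth factor: (1 + 0.0770)^(7/12) = 1.04422117.
So F = 28.791 × 1.01756499 / 1.04422117 = 28.056043 (TRY/USD).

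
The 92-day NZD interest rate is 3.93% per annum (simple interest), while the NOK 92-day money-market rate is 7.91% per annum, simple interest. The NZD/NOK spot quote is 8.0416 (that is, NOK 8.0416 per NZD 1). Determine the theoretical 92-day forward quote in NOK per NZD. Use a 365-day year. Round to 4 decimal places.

8.1215

T = 92/365 years.
Growth of 1 NOK over T: 1 + 0.0791×92/365 = 1.0199375.
NZD growth factor: 1 + 0.0393×92/365 = 1.0099058.
So F = 8.0416 × 1.0199375 / 1.0099058 = 8.121480 (NOK/NZD).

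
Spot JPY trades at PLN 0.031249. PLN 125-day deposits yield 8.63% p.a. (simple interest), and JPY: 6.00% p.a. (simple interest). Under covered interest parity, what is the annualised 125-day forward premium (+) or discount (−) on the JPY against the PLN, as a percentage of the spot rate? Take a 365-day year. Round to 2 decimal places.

T = 125/365 years.
CIP forward (PLN per JPY) = 0.031249 × 1.0295548/1.0205479 = 0.031524790.
Annualised premium = (F − S)/S × (1/T) = (0.031524790 − 0.031249)/0.031249 ÷ (125/365) = 2.58%.

+2.58%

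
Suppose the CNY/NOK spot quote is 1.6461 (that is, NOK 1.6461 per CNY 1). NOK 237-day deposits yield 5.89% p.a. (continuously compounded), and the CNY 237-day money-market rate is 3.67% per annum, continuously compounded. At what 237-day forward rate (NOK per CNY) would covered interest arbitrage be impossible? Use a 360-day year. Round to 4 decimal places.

T = 237/360 years.
NOK growth factor: e^(0.0589×237/360) = 1.0395374.
Growth of 1 CNY over T: e^(0.0367×237/360) = 1.0244551.
Forward (NOK per CNY) = 1.6461 × 1.0395374 / 1.0244551 = 1.670334.

1.6703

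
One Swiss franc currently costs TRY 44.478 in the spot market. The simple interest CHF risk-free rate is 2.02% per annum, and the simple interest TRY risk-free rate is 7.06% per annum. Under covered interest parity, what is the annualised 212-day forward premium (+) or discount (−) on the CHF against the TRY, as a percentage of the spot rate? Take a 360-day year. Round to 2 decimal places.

T = 212/360 years.
F = S · g_TRY/g_CHF = 44.478 × 1.0415756/1.0118956 = 45.782588.
Annualised premium = (F − S)/S × (1/T) = (45.782588 − 44.478)/44.478 ÷ (212/360) = 4.98%.

+4.98%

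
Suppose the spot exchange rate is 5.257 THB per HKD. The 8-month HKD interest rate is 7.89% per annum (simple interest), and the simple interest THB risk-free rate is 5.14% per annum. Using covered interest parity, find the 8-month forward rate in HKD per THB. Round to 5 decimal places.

T = 8/12 years.
THB growth factor: 1 + 0.0514×8/12 = 1.0342667.
HKD accumulates by 1 + 0.0789×8/12 = 1.052600.
So F = 5.257 × 1.0342667 / 1.052600 = 5.165438 (THB/HKD).
Invert for HKD per THB: 1 / 5.165438 = 0.19359.

0.19359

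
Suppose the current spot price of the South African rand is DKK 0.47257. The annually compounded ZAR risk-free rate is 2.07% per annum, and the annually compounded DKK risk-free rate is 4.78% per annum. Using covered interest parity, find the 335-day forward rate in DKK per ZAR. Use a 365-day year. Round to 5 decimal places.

T = 335/365 years.
Growth of 1 DKK over T: (1 + 0.0478)^(335/365) = 1.0437865.
ZAR growth factor: (1 + 0.0207)^(335/365) = 1.0189826.
Forward (DKK per ZAR) = 0.47257 × 1.0437865 / 1.0189826 = 0.4840732.

0.48407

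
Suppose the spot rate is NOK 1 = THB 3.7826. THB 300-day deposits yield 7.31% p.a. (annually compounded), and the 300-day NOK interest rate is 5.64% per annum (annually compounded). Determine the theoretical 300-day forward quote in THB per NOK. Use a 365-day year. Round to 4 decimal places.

3.8317

T = 300/365 years.
THB accumulates by (1 + 0.0731)^(300/365) = 1.0597019.
NOK accumulates by (1 + 0.0564)^(300/365) = 1.0461284.
Forward (THB per NOK) = 3.7826 × 1.0597019 / 1.0461284 = 3.831679.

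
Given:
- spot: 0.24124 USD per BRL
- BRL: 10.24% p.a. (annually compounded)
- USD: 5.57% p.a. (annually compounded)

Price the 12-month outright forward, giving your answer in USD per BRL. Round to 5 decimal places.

0.23102

T = 1 year.
Growth of 1 USD over T: (1 + 0.0557)^1 = 1.055700.
BRL accumulates by (1 + 0.1024)^1 = 1.102400.
So F = 0.24124 × 1.055700 / 1.102400 = 0.2310206 (USD/BRL).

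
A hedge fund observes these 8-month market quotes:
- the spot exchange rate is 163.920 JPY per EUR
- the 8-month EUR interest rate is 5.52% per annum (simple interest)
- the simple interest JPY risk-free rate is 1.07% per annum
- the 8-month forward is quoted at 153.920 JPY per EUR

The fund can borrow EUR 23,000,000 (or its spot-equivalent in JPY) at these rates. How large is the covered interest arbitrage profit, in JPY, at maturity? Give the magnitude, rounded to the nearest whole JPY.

T = 8/12 years.
Invest the EUR and cover forward: 23,000,000 × 1.036800 × 153.920 = JPY 3,670,437,888.00.
Convert at spot and invest in JPY: 23,000,000 × 163.920 × 1.007133333333 = JPY 3,797,053,808.00.
The quoted forward undervalues EUR, so borrow EUR, convert to JPY at spot, deposit the JPY at 1.07%, and buy EUR forward at 153.920 to cover the loan.
The gap between the two covered legs is JPY 126,615,920.

JPY 126,615,920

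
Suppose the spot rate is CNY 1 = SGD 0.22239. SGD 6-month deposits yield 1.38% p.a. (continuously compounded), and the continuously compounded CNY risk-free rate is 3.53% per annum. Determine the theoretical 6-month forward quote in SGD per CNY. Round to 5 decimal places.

T = 6/12 years.
SGD growth factor: e^(0.0138×6/12) = 1.0069239.
CNY accumulates by e^(0.0353×6/12) = 1.0178067.
Forward (SGD per CNY) = 0.22239 × 1.0069239 / 1.0178067 = 0.2200121.

0.22001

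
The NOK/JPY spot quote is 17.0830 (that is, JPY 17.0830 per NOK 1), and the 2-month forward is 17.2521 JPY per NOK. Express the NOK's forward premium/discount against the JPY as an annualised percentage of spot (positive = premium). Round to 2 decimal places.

T = 2/12 years.
Period premium: (17.2521 − 17.083)/17.083 = 0.0098987.
Per annum: 0.0098987 / (2/12) = 0.059392 = 5.94%.

+5.94%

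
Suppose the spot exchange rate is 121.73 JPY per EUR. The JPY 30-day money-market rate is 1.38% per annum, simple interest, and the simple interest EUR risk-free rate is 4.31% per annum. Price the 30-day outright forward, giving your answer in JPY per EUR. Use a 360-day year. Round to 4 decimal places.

121.4338

T = 30/360 years.
JPY accumulates by 1 + 0.0138×30/360 = 1.001150.
Growth of 1 EUR over T: 1 + 0.0431×30/360 = 1.003591667.
So F = 121.73 × 1.001150 / 1.003591667 = 121.433840 (JPY/EUR).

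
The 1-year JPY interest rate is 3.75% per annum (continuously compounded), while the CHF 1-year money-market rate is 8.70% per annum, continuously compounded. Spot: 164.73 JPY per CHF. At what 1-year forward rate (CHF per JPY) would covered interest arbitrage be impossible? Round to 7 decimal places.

0.0063786

T = 1 year.
JPY accumulates by e^(0.0375×1) = 1.038212.
CHF accumulates by e^(0.0870×1) = 1.0908967.
So F = 164.73 × 1.038212 / 1.0908967 = 156.7744 (JPY/CHF).
Quoted the other way: 1/156.7744 = 0.0063786 CHF per JPY.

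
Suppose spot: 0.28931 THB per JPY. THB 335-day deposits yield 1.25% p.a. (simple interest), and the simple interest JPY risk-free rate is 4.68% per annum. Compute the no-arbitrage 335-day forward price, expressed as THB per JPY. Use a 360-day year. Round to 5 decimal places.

0.28046

T = 335/360 years.
Growth of 1 THB over T: 1 + 0.0125×335/360 = 1.0116319.
JPY accumulates by 1 + 0.0468×335/360 = 1.043550.
CIP: F = S · (grow THB)/(grow JPY) = 0.28931 × 1.0116319/1.043550 = 0.2804611 THB per JPY.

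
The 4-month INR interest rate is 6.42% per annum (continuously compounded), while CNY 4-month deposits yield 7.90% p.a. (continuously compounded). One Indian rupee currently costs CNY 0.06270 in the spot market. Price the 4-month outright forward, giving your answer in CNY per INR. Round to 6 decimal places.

0.063010

T = 4/12 years.
CNY accumulates by e^(0.0790×4/12) = 1.0266831.
INR accumulates by e^(0.0642×4/12) = 1.0216306.
CIP: F = S · (grow CNY)/(grow INR) = 0.0627 × 1.0266831/1.0216306 = 0.06301008 CNY per INR.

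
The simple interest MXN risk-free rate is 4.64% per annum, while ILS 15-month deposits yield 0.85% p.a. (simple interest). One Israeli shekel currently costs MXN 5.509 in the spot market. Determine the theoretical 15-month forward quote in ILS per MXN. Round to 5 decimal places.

0.17339

T = 15/12 years.
MXN growth factor: 1 + 0.0464×15/12 = 1.058000.
Growth of 1 ILS over T: 1 + 0.0085×15/12 = 1.010625.
Forward (MXN per ILS) = 5.509 × 1.058000 / 1.010625 = 5.767245.
Quoted the other way: 1/5.767245 = 0.17339 ILS per MXN.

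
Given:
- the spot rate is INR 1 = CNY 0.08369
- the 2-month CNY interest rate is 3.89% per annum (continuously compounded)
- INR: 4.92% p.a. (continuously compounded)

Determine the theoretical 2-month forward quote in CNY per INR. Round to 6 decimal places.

0.083546

T = 2/12 years.
CNY growth factor: e^(0.0389×2/12) = 1.0065044.
Growth of 1 INR over T: e^(0.0492×2/12) = 1.0082337.
CIP: F = S · (grow CNY)/(grow INR) = 0.08369 × 1.0065044/1.0082337 = 0.08354646 CNY per INR.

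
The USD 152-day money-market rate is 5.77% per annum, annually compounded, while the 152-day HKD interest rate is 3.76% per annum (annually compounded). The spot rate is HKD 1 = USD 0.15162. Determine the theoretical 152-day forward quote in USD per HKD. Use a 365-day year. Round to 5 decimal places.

T = 152/365 years.
USD accumulates by (1 + 0.0577)^(152/365) = 1.0236358.
Growth of 1 HKD over T: (1 + 0.0376)^(152/365) = 1.0154896.
CIP: F = S · (grow USD)/(grow HKD) = 0.15162 × 1.0236358/1.0154896 = 0.1528363 USD per HKD.

0.15284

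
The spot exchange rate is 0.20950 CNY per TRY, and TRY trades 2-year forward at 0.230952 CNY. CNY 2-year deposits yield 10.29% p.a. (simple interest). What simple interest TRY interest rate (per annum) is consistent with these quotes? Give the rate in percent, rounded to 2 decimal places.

T = 2 years.
By CIP, F/S equals the CNY-to-TRY growth ratio: 0.230952/0.2095 = 1.1023962.
CNY growth factor: 1 + 0.1029×2 = 1.205800.
That pins the TRY growth at 1.0937991.
r = (1.0937991 − 1)/2 = 0.046900 → 4.69%.

4.69%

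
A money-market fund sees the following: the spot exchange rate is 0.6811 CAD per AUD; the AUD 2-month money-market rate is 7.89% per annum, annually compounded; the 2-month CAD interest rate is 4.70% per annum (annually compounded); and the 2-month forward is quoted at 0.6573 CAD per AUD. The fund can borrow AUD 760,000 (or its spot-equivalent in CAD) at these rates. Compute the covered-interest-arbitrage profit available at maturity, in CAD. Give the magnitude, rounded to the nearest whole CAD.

CAD 15,703

T = 2/12 years.
Invest the AUD and cover forward: 760,000 × 1.01273744 × 0.6573 = CAD 505,910.96.
Convert at spot and invest in CAD: 760,000 × 0.6811 × 1.0076842 = CAD 521,613.62.
The quoted forward undervalues AUD, so borrow AUD, convert to CAD at spot, deposit the CAD at 4.70%, and buy AUD forward at 0.6573 to cover the loan.
The gap between the two covered legs is CAD 15,703.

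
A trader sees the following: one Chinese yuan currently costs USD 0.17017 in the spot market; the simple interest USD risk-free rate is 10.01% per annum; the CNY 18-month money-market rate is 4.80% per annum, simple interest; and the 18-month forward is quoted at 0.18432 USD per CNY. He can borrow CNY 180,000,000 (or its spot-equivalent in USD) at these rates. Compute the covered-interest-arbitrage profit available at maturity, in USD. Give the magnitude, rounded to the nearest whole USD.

USD 336,603

T = 18/12 years.
Invest the CNY and cover forward: 180,000,000 × 1.072000 × 0.18432 = USD 35,566,387.20.
Convert at spot and invest in USD: 180,000,000 × 0.17017 × 1.150150 = USD 35,229,784.59.
The quoted forward overvalues CNY, so borrow USD, buy CNY at spot, deposit the CNY at 4.80%, and sell the proceeds forward at 0.18432.
The gap between the two covered legs is USD 336,603.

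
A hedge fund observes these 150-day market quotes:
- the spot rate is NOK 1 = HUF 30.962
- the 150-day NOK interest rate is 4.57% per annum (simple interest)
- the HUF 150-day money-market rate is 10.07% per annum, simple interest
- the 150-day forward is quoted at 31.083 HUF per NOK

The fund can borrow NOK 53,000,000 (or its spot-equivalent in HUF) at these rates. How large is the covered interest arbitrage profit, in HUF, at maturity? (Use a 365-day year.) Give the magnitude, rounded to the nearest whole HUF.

T = 150/365 years.
Keep in NOK, deliver into the forward: 53,000,000·1.018780821918·31.083 = HUF 1,678,338,507.25.
Swap to HUF now, deposit: 53,000,000·30.962·1.041383561644 = HUF 1,708,895,845.29.
The quoted forward undervalues NOK, so borrow NOK, convert to HUF at spot, deposit the HUF at 10.07%, and buy NOK forward at 31.083 to cover the loan.
The gap between the two covered legs is HUF 30,557,338.

HUF 30,557,338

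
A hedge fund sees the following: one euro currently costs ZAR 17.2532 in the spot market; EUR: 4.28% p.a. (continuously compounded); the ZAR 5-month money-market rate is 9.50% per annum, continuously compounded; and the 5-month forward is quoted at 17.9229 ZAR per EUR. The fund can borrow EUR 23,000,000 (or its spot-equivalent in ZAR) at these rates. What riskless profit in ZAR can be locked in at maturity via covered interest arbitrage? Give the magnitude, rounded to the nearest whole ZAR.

T = 5/12 years.
Keep in EUR, deliver into the forward: 23,000,000·1.0179932967·17.9229 = ZAR 419,644,017.32.
Swap to ZAR now, deposit: 23,000,000·17.2532·1.04037719337 = ZAR 412,846,223.23.
The quoted forward overvalues EUR, so borrow ZAR, buy EUR at spot, deposit the EUR at 4.28%, and sell the proceeds forward at 17.9229.
Arbitrage profit = |419,644,017.32 − 412,846,223.23| = ZAR 6,797,794.

ZAR 6,797,794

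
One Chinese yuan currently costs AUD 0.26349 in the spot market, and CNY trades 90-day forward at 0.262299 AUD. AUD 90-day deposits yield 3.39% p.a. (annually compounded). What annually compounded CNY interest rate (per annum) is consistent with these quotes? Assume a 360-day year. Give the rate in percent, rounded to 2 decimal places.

5.28%

T = 90/360 years.
CIP gives F = S · g_AUD/g_CNY, so g_AUD/g_CNY = 0.262299/0.26349 = 0.9954799.
AUD growth factor: (1 + 0.0339)^(90/360) = 1.0083693.
Hence g_CNY = 1.0129479.
r = 1.0129479^(360/90) − 1 = 0.052806 → 5.28%.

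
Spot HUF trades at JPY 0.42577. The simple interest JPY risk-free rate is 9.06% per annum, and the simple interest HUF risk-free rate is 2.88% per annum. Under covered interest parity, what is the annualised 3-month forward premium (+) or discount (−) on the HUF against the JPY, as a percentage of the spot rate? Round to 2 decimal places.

T = 3/12 years.
F = S · g_JPY/g_HUF = 0.42577 × 1.022650/1.007200 = 0.43230112.
(F − S)/S ÷ T = (0.43230112 − 0.42577)/0.42577/(3/12) = 0.061358 → 6.14%.

+6.14%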